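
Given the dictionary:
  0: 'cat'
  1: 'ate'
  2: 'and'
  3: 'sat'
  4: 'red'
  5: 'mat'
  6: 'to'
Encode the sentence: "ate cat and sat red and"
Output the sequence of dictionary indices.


Look up each word in the dictionary:
  'ate' -> 1
  'cat' -> 0
  'and' -> 2
  'sat' -> 3
  'red' -> 4
  'and' -> 2

Encoded: [1, 0, 2, 3, 4, 2]


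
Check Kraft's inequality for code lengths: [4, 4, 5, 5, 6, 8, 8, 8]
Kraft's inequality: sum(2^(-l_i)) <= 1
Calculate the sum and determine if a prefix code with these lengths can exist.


Sum = 2^(-4) + 2^(-4) + 2^(-5) + 2^(-5) + 2^(-6) + 2^(-8) + 2^(-8) + 2^(-8)
    = 0.0625 + 0.0625 + 0.03125 + 0.03125 + 0.015625 + 0.00390625 + 0.00390625 + 0.00390625
    = 55/256 = 0.21484375
Since 0.21484375 <= 1, Kraft's inequality IS satisfied.
A prefix code with these lengths CAN exist.

Kraft sum = 0.21484375. Satisfied.


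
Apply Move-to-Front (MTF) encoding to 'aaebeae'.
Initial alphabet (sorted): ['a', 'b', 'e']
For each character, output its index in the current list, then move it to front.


MTF encoding:
'a': index 0 in ['a', 'b', 'e'] -> ['a', 'b', 'e']
'a': index 0 in ['a', 'b', 'e'] -> ['a', 'b', 'e']
'e': index 2 in ['a', 'b', 'e'] -> ['e', 'a', 'b']
'b': index 2 in ['e', 'a', 'b'] -> ['b', 'e', 'a']
'e': index 1 in ['b', 'e', 'a'] -> ['e', 'b', 'a']
'a': index 2 in ['e', 'b', 'a'] -> ['a', 'e', 'b']
'e': index 1 in ['a', 'e', 'b'] -> ['e', 'a', 'b']


Output: [0, 0, 2, 2, 1, 2, 1]


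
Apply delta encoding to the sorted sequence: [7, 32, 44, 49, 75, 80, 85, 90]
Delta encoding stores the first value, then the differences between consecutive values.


First value: 7
Deltas:
  32 - 7 = 25
  44 - 32 = 12
  49 - 44 = 5
  75 - 49 = 26
  80 - 75 = 5
  85 - 80 = 5
  90 - 85 = 5


Delta encoded: [7, 25, 12, 5, 26, 5, 5, 5]


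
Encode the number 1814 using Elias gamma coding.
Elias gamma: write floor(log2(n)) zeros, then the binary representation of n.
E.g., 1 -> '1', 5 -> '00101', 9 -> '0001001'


num_bits = floor(log2(1814)) + 1 = 11
leading_zeros = num_bits - 1 = 10
binary(1814) = 11100010110

Elias gamma(1814) = '0000000000' + '11100010110' = 000000000011100010110 (21 bits)


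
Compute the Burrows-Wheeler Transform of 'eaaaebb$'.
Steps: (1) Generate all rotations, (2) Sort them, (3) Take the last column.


Rotations (sorted):
  0: $eaaaebb -> last char: b
  1: aaaebb$e -> last char: e
  2: aaebb$ea -> last char: a
  3: aebb$eaa -> last char: a
  4: b$eaaaeb -> last char: b
  5: bb$eaaae -> last char: e
  6: eaaaebb$ -> last char: $
  7: ebb$eaaa -> last char: a


BWT = beaabe$a


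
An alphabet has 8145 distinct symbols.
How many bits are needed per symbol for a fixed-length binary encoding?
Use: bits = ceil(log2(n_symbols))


log2(8145) = 12.9917
Bracket: 2^12 = 4096 < 8145 <= 2^13 = 8192
So ceil(log2(8145)) = 13

bits = ceil(log2(8145)) = ceil(12.9917) = 13 bits


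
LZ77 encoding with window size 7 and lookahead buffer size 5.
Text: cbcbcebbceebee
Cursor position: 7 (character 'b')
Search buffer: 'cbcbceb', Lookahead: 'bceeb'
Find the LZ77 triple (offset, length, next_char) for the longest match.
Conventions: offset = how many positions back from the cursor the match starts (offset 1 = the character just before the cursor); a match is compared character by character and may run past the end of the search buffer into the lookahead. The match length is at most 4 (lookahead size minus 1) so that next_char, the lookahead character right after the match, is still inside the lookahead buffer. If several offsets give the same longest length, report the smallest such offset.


Try each offset into the search buffer:
  offset=1 (pos 6, char 'b'): match length 1
  offset=2 (pos 5, char 'e'): match length 0
  offset=3 (pos 4, char 'c'): match length 0
  offset=4 (pos 3, char 'b'): match length 3
  offset=5 (pos 2, char 'c'): match length 0
  offset=6 (pos 1, char 'b'): match length 2
  offset=7 (pos 0, char 'c'): match length 0
Longest match has length 3 at offset 4.
next_char = character at position 7 + 3 = 10 -> 'e'

Best match: offset=4, length=3 (matching 'bce' starting at position 3)
LZ77 triple: (4, 3, 'e')


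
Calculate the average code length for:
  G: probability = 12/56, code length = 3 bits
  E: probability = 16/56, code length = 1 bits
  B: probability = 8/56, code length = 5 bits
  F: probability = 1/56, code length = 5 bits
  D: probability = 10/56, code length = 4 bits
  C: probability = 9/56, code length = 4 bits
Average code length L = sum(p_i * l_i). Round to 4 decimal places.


Weighted contributions p_i * l_i:
  G: (12/56) * 3 = 36/56
  E: (16/56) * 1 = 16/56
  B: (8/56) * 5 = 40/56
  F: (1/56) * 5 = 5/56
  D: (10/56) * 4 = 40/56
  C: (9/56) * 4 = 36/56
Sum = (36 + 16 + 40 + 5 + 40 + 36)/56 = 173/56

L = 173/56 = 3.0893 bits/symbol


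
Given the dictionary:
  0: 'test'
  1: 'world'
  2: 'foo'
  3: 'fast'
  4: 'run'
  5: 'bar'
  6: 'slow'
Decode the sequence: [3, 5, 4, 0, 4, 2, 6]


Look up each index in the dictionary:
  3 -> 'fast'
  5 -> 'bar'
  4 -> 'run'
  0 -> 'test'
  4 -> 'run'
  2 -> 'foo'
  6 -> 'slow'

Decoded: "fast bar run test run foo slow"


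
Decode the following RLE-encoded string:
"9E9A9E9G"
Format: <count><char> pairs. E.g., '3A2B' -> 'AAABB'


Expanding each <count><char> pair:
  9E -> 'EEEEEEEEE'
  9A -> 'AAAAAAAAA'
  9E -> 'EEEEEEEEE'
  9G -> 'GGGGGGGGG'

Decoded = EEEEEEEEEAAAAAAAAAEEEEEEEEEGGGGGGGGG


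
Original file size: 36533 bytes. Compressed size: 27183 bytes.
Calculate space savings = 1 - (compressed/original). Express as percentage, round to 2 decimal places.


ratio = compressed/original = 27183/36533 = 0.744067
savings = 1 - ratio = 1 - 0.744067 = 0.255933
as a percentage: 0.255933 * 100 = 25.59%

Space savings = 1 - 27183/36533 = 25.59%


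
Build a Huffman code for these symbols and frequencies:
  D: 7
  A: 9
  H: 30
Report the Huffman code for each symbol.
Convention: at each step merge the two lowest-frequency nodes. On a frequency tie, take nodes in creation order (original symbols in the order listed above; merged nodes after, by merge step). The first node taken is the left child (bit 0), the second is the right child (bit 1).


Huffman tree construction:
Step 1: Merge D(7) + A(9) = 16
Step 2: Merge (D+A)(16) + H(30) = 46
Read each symbol's code off the tree from the root (left child = 0, right child = 1).

Codes:
  D: 00 (length 2)
  A: 01 (length 2)
  H: 1 (length 1)
Average code length: 62/46 = 1.3478 bits/symbol


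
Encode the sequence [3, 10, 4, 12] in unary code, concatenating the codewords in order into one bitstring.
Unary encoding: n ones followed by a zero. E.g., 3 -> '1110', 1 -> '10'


Encode each number as n ones followed by a terminating 0:
  3 -> 1110 (4 bits)
  10 -> 11111111110 (11 bits)
  4 -> 11110 (5 bits)
  12 -> 1111111111110 (13 bits)
Total length = 4 + 11 + 5 + 13 = 33 bits.

Unary([3, 10, 4, 12]) = 111011111111110111101111111111110 (33 bits)


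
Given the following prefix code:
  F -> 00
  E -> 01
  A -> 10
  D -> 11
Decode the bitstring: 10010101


Decoding step by step:
Bits 10 -> A
Bits 01 -> E
Bits 01 -> E
Bits 01 -> E


Decoded message: AEEE


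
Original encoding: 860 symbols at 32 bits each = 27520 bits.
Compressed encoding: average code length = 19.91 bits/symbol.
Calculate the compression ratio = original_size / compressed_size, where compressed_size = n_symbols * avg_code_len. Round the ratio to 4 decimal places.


original_size = n_symbols * orig_bits = 860 * 32 = 27520 bits
compressed_size = n_symbols * avg_code_len = 860 * 19.91 = 17122.6 bits
ratio = original_size / compressed_size = 27520 / 17122.6 = 1.6072

Compression ratio = 1.6072


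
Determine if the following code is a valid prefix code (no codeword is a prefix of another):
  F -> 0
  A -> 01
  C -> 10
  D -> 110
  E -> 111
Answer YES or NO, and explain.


Checking each pair (does one codeword prefix another?):
  F='0' vs A='01': prefix -- VIOLATION

NO -- this is NOT a valid prefix code. F (0) is a prefix of A (01).


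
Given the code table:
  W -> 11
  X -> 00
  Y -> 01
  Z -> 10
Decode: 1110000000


Decoding:
11 -> W
10 -> Z
00 -> X
00 -> X
00 -> X


Result: WZXXX


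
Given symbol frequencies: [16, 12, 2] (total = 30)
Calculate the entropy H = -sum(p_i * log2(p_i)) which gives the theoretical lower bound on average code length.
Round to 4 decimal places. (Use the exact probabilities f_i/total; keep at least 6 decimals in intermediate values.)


Per-symbol terms -p_i * log2(p_i) with p_i = f_i/30:
  p = 16/30 = 0.533333: log2(p) = -0.906891, -p*log2(p) = 0.483675
  p = 12/30 = 0.400000: log2(p) = -1.321928, -p*log2(p) = 0.528771
  p = 2/30 = 0.066667: log2(p) = -3.906891, -p*log2(p) = 0.260459
H = 0.483675 + 0.528771 + 0.260459 = 1.272905

H = 1.2729 bits/symbol


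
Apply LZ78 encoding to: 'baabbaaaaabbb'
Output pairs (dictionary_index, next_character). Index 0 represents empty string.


LZ78 encoding steps:
Dictionary: {0: ''}
Step 1: w='' (idx 0), next='b' -> output (0, 'b'), add 'b' as idx 1
Step 2: w='' (idx 0), next='a' -> output (0, 'a'), add 'a' as idx 2
Step 3: w='a' (idx 2), next='b' -> output (2, 'b'), add 'ab' as idx 3
Step 4: w='b' (idx 1), next='a' -> output (1, 'a'), add 'ba' as idx 4
Step 5: w='a' (idx 2), next='a' -> output (2, 'a'), add 'aa' as idx 5
Step 6: w='aa' (idx 5), next='b' -> output (5, 'b'), add 'aab' as idx 6
Step 7: w='b' (idx 1), next='b' -> output (1, 'b'), add 'bb' as idx 7


Encoded: [(0, 'b'), (0, 'a'), (2, 'b'), (1, 'a'), (2, 'a'), (5, 'b'), (1, 'b')]


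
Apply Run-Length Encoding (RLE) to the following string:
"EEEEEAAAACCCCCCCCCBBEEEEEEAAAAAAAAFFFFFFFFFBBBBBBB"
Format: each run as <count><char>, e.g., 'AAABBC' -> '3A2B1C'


Scanning runs left to right:
  i=0: run of 'E' x 5 -> '5E'
  i=5: run of 'A' x 4 -> '4A'
  i=9: run of 'C' x 9 -> '9C'
  i=18: run of 'B' x 2 -> '2B'
  i=20: run of 'E' x 6 -> '6E'
  i=26: run of 'A' x 8 -> '8A'
  i=34: run of 'F' x 9 -> '9F'
  i=43: run of 'B' x 7 -> '7B'

RLE = 5E4A9C2B6E8A9F7B


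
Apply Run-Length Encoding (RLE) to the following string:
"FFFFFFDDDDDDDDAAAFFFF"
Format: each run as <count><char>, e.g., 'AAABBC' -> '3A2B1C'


Scanning runs left to right:
  i=0: run of 'F' x 6 -> '6F'
  i=6: run of 'D' x 8 -> '8D'
  i=14: run of 'A' x 3 -> '3A'
  i=17: run of 'F' x 4 -> '4F'

RLE = 6F8D3A4F


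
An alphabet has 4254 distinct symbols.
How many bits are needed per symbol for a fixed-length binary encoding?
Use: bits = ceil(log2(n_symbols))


log2(4254) = 12.0546
Bracket: 2^12 = 4096 < 4254 <= 2^13 = 8192
So ceil(log2(4254)) = 13

bits = ceil(log2(4254)) = ceil(12.0546) = 13 bits


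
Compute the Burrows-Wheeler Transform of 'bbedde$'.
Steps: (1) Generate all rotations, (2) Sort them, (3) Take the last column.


Rotations (sorted):
  0: $bbedde -> last char: e
  1: bbedde$ -> last char: $
  2: bedde$b -> last char: b
  3: dde$bbe -> last char: e
  4: de$bbed -> last char: d
  5: e$bbedd -> last char: d
  6: edde$bb -> last char: b


BWT = e$beddb


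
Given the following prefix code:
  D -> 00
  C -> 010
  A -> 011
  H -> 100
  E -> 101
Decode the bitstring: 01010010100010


Decoding step by step:
Bits 010 -> C
Bits 100 -> H
Bits 101 -> E
Bits 00 -> D
Bits 010 -> C


Decoded message: CHEDC


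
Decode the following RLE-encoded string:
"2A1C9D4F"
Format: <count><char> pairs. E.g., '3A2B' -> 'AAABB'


Expanding each <count><char> pair:
  2A -> 'AA'
  1C -> 'C'
  9D -> 'DDDDDDDDD'
  4F -> 'FFFF'

Decoded = AACDDDDDDDDDFFFF


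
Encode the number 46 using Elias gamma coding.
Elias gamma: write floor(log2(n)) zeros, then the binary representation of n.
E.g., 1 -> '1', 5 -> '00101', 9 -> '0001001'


num_bits = floor(log2(46)) + 1 = 6
leading_zeros = num_bits - 1 = 5
binary(46) = 101110

Elias gamma(46) = '00000' + '101110' = 00000101110 (11 bits)


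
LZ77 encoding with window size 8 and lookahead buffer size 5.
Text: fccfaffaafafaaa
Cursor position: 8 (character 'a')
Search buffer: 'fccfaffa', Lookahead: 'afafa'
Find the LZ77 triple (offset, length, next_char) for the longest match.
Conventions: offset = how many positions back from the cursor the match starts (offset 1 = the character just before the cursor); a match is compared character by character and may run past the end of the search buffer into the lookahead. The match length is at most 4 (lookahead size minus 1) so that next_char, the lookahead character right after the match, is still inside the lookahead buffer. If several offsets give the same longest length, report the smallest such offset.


Try each offset into the search buffer:
  offset=1 (pos 7, char 'a'): match length 1
  offset=2 (pos 6, char 'f'): match length 0
  offset=3 (pos 5, char 'f'): match length 0
  offset=4 (pos 4, char 'a'): match length 2
  offset=5 (pos 3, char 'f'): match length 0
  offset=6 (pos 2, char 'c'): match length 0
  offset=7 (pos 1, char 'c'): match length 0
  offset=8 (pos 0, char 'f'): match length 0
Longest match has length 2 at offset 4.
next_char = character at position 8 + 2 = 10 -> 'a'

Best match: offset=4, length=2 (matching 'af' starting at position 4)
LZ77 triple: (4, 2, 'a')


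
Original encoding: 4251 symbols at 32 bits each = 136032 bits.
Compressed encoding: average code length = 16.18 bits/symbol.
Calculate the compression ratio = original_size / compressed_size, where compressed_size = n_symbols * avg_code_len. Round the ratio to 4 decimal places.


original_size = n_symbols * orig_bits = 4251 * 32 = 136032 bits
compressed_size = n_symbols * avg_code_len = 4251 * 16.18 = 68781.18 bits
ratio = original_size / compressed_size = 136032 / 68781.18 = 1.9778

Compression ratio = 1.9778


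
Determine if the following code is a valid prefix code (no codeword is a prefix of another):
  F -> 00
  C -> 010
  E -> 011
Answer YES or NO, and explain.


Checking each pair (does one codeword prefix another?):
  F='00' vs C='010': no prefix
  F='00' vs E='011': no prefix
  C='010' vs F='00': no prefix
  C='010' vs E='011': no prefix
  E='011' vs F='00': no prefix
  E='011' vs C='010': no prefix
No violation found over all pairs.

YES -- this is a valid prefix code. No codeword is a prefix of any other codeword.


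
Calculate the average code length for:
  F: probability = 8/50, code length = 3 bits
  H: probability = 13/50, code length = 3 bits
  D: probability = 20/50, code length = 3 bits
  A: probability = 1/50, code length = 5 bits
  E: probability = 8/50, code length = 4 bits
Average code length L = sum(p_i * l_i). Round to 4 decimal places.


Weighted contributions p_i * l_i:
  F: (8/50) * 3 = 24/50
  H: (13/50) * 3 = 39/50
  D: (20/50) * 3 = 60/50
  A: (1/50) * 5 = 5/50
  E: (8/50) * 4 = 32/50
Sum = (24 + 39 + 60 + 5 + 32)/50 = 160/50

L = 160/50 = 3.2000 bits/symbol


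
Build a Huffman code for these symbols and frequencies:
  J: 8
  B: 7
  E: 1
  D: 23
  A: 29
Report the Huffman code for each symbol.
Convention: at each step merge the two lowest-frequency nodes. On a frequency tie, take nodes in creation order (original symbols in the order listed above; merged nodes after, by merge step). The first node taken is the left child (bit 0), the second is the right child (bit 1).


Huffman tree construction:
Step 1: Merge E(1) + B(7) = 8
Step 2: Merge J(8) + (E+B)(8) = 16
Step 3: Merge (J+(E+B))(16) + D(23) = 39
Step 4: Merge A(29) + ((J+(E+B))+D)(39) = 68
Read each symbol's code off the tree from the root (left child = 0, right child = 1).

Codes:
  J: 100 (length 3)
  B: 1011 (length 4)
  E: 1010 (length 4)
  D: 11 (length 2)
  A: 0 (length 1)
Average code length: 131/68 = 1.9265 bits/symbol


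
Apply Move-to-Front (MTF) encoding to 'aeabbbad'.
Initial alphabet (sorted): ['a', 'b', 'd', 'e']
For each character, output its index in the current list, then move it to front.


MTF encoding:
'a': index 0 in ['a', 'b', 'd', 'e'] -> ['a', 'b', 'd', 'e']
'e': index 3 in ['a', 'b', 'd', 'e'] -> ['e', 'a', 'b', 'd']
'a': index 1 in ['e', 'a', 'b', 'd'] -> ['a', 'e', 'b', 'd']
'b': index 2 in ['a', 'e', 'b', 'd'] -> ['b', 'a', 'e', 'd']
'b': index 0 in ['b', 'a', 'e', 'd'] -> ['b', 'a', 'e', 'd']
'b': index 0 in ['b', 'a', 'e', 'd'] -> ['b', 'a', 'e', 'd']
'a': index 1 in ['b', 'a', 'e', 'd'] -> ['a', 'b', 'e', 'd']
'd': index 3 in ['a', 'b', 'e', 'd'] -> ['d', 'a', 'b', 'e']


Output: [0, 3, 1, 2, 0, 0, 1, 3]


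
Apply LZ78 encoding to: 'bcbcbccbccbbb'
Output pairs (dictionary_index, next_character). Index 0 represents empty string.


LZ78 encoding steps:
Dictionary: {0: ''}
Step 1: w='' (idx 0), next='b' -> output (0, 'b'), add 'b' as idx 1
Step 2: w='' (idx 0), next='c' -> output (0, 'c'), add 'c' as idx 2
Step 3: w='b' (idx 1), next='c' -> output (1, 'c'), add 'bc' as idx 3
Step 4: w='bc' (idx 3), next='c' -> output (3, 'c'), add 'bcc' as idx 4
Step 5: w='bcc' (idx 4), next='b' -> output (4, 'b'), add 'bccb' as idx 5
Step 6: w='b' (idx 1), next='b' -> output (1, 'b'), add 'bb' as idx 6


Encoded: [(0, 'b'), (0, 'c'), (1, 'c'), (3, 'c'), (4, 'b'), (1, 'b')]


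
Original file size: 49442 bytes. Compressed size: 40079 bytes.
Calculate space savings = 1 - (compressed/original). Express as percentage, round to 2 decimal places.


ratio = compressed/original = 40079/49442 = 0.810627
savings = 1 - ratio = 1 - 0.810627 = 0.189373
as a percentage: 0.189373 * 100 = 18.94%

Space savings = 1 - 40079/49442 = 18.94%


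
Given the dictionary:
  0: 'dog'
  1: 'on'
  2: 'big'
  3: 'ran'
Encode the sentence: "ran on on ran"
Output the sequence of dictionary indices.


Look up each word in the dictionary:
  'ran' -> 3
  'on' -> 1
  'on' -> 1
  'ran' -> 3

Encoded: [3, 1, 1, 3]


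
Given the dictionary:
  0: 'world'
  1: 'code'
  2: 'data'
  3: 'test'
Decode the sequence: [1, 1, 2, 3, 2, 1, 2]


Look up each index in the dictionary:
  1 -> 'code'
  1 -> 'code'
  2 -> 'data'
  3 -> 'test'
  2 -> 'data'
  1 -> 'code'
  2 -> 'data'

Decoded: "code code data test data code data"


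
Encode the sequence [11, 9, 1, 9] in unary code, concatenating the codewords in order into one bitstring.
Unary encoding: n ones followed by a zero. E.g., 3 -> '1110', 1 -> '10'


Encode each number as n ones followed by a terminating 0:
  11 -> 111111111110 (12 bits)
  9 -> 1111111110 (10 bits)
  1 -> 10 (2 bits)
  9 -> 1111111110 (10 bits)
Total length = 12 + 10 + 2 + 10 = 34 bits.

Unary([11, 9, 1, 9]) = 1111111111101111111110101111111110 (34 bits)


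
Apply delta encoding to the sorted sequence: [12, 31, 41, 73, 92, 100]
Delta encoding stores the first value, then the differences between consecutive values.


First value: 12
Deltas:
  31 - 12 = 19
  41 - 31 = 10
  73 - 41 = 32
  92 - 73 = 19
  100 - 92 = 8


Delta encoded: [12, 19, 10, 32, 19, 8]


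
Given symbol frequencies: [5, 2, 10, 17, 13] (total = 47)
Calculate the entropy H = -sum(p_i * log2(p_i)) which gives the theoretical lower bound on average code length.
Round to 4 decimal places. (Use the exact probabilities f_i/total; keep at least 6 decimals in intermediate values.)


Per-symbol terms -p_i * log2(p_i) with p_i = f_i/47:
  p = 5/47 = 0.106383: log2(p) = -3.232661, -p*log2(p) = 0.343900
  p = 2/47 = 0.042553: log2(p) = -4.554589, -p*log2(p) = 0.193812
  p = 10/47 = 0.212766: log2(p) = -2.232661, -p*log2(p) = 0.475034
  p = 17/47 = 0.361702: log2(p) = -1.467126, -p*log2(p) = 0.530663
  p = 13/47 = 0.276596: log2(p) = -1.854149, -p*log2(p) = 0.512850
H = 0.343900 + 0.193812 + 0.475034 + 0.530663 + 0.512850 = 2.056259

H = 2.0563 bits/symbol


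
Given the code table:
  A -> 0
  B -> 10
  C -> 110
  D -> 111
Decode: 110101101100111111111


Decoding:
110 -> C
10 -> B
110 -> C
110 -> C
0 -> A
111 -> D
111 -> D
111 -> D


Result: CBCCADDD


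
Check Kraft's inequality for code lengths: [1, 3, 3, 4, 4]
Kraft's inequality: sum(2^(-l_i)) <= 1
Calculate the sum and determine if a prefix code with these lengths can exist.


Sum = 2^(-1) + 2^(-3) + 2^(-3) + 2^(-4) + 2^(-4)
    = 0.5 + 0.125 + 0.125 + 0.0625 + 0.0625
    = 14/16 = 0.875
Since 0.875 <= 1, Kraft's inequality IS satisfied.
A prefix code with these lengths CAN exist.

Kraft sum = 0.875. Satisfied.


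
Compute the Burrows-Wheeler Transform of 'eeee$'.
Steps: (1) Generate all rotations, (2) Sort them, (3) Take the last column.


Rotations (sorted):
  0: $eeee -> last char: e
  1: e$eee -> last char: e
  2: ee$ee -> last char: e
  3: eee$e -> last char: e
  4: eeee$ -> last char: $


BWT = eeee$


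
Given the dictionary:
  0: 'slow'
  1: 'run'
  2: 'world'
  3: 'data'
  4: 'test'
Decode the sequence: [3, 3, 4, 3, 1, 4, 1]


Look up each index in the dictionary:
  3 -> 'data'
  3 -> 'data'
  4 -> 'test'
  3 -> 'data'
  1 -> 'run'
  4 -> 'test'
  1 -> 'run'

Decoded: "data data test data run test run"


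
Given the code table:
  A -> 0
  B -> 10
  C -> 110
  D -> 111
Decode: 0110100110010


Decoding:
0 -> A
110 -> C
10 -> B
0 -> A
110 -> C
0 -> A
10 -> B


Result: ACBACAB


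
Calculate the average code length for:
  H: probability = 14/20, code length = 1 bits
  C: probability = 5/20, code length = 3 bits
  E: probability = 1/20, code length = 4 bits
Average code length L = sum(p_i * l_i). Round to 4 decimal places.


Weighted contributions p_i * l_i:
  H: (14/20) * 1 = 14/20
  C: (5/20) * 3 = 15/20
  E: (1/20) * 4 = 4/20
Sum = (14 + 15 + 4)/20 = 33/20

L = 33/20 = 1.6500 bits/symbol


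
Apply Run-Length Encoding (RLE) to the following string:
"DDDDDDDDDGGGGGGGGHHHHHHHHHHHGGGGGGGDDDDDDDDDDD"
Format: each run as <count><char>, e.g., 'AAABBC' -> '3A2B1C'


Scanning runs left to right:
  i=0: run of 'D' x 9 -> '9D'
  i=9: run of 'G' x 8 -> '8G'
  i=17: run of 'H' x 11 -> '11H'
  i=28: run of 'G' x 7 -> '7G'
  i=35: run of 'D' x 11 -> '11D'

RLE = 9D8G11H7G11D


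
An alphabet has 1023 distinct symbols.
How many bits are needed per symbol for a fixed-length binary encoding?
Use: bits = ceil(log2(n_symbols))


log2(1023) = 9.9986
Bracket: 2^9 = 512 < 1023 <= 2^10 = 1024
So ceil(log2(1023)) = 10

bits = ceil(log2(1023)) = ceil(9.9986) = 10 bits


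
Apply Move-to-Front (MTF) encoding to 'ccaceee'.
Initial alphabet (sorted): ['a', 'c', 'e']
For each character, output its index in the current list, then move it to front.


MTF encoding:
'c': index 1 in ['a', 'c', 'e'] -> ['c', 'a', 'e']
'c': index 0 in ['c', 'a', 'e'] -> ['c', 'a', 'e']
'a': index 1 in ['c', 'a', 'e'] -> ['a', 'c', 'e']
'c': index 1 in ['a', 'c', 'e'] -> ['c', 'a', 'e']
'e': index 2 in ['c', 'a', 'e'] -> ['e', 'c', 'a']
'e': index 0 in ['e', 'c', 'a'] -> ['e', 'c', 'a']
'e': index 0 in ['e', 'c', 'a'] -> ['e', 'c', 'a']


Output: [1, 0, 1, 1, 2, 0, 0]


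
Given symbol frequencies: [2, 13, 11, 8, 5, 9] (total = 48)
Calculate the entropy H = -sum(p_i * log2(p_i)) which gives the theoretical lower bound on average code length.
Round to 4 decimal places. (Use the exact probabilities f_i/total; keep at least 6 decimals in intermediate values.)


Per-symbol terms -p_i * log2(p_i) with p_i = f_i/48:
  p = 2/48 = 0.041667: log2(p) = -4.584963, -p*log2(p) = 0.191040
  p = 13/48 = 0.270833: log2(p) = -1.884523, -p*log2(p) = 0.510392
  p = 11/48 = 0.229167: log2(p) = -2.125531, -p*log2(p) = 0.487101
  p = 8/48 = 0.166667: log2(p) = -2.584963, -p*log2(p) = 0.430827
  p = 5/48 = 0.104167: log2(p) = -3.263034, -p*log2(p) = 0.339899
  p = 9/48 = 0.187500: log2(p) = -2.415037, -p*log2(p) = 0.452820
H = 0.191040 + 0.510392 + 0.487101 + 0.430827 + 0.339899 + 0.452820 = 2.412079

H = 2.4121 bits/symbol


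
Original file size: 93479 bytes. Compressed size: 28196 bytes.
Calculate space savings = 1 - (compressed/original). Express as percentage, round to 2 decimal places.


ratio = compressed/original = 28196/93479 = 0.301629
savings = 1 - ratio = 1 - 0.301629 = 0.698371
as a percentage: 0.698371 * 100 = 69.84%

Space savings = 1 - 28196/93479 = 69.84%


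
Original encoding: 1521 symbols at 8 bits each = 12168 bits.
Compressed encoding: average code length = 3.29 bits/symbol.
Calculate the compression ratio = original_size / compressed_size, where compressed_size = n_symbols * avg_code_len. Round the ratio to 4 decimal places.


original_size = n_symbols * orig_bits = 1521 * 8 = 12168 bits
compressed_size = n_symbols * avg_code_len = 1521 * 3.29 = 5004.09 bits
ratio = original_size / compressed_size = 12168 / 5004.09 = 2.4316

Compression ratio = 2.4316


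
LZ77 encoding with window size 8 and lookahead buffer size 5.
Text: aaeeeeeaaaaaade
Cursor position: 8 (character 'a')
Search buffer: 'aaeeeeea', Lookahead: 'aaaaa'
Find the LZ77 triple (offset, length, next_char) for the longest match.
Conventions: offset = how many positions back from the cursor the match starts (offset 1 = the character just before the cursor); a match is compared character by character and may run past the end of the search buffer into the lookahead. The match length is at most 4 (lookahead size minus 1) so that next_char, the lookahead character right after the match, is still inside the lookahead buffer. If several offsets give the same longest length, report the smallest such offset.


Try each offset into the search buffer:
  offset=1 (pos 7, char 'a'): match length 4
  offset=2 (pos 6, char 'e'): match length 0
  offset=3 (pos 5, char 'e'): match length 0
  offset=4 (pos 4, char 'e'): match length 0
  offset=5 (pos 3, char 'e'): match length 0
  offset=6 (pos 2, char 'e'): match length 0
  offset=7 (pos 1, char 'a'): match length 1
  offset=8 (pos 0, char 'a'): match length 2
Longest match has length 4 at offset 1.
next_char = character at position 8 + 4 = 12 -> 'a'

Best match: offset=1, length=4 (matching 'aaaa' starting at position 7)
LZ77 triple: (1, 4, 'a')


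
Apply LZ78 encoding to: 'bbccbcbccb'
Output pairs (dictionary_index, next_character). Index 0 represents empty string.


LZ78 encoding steps:
Dictionary: {0: ''}
Step 1: w='' (idx 0), next='b' -> output (0, 'b'), add 'b' as idx 1
Step 2: w='b' (idx 1), next='c' -> output (1, 'c'), add 'bc' as idx 2
Step 3: w='' (idx 0), next='c' -> output (0, 'c'), add 'c' as idx 3
Step 4: w='bc' (idx 2), next='b' -> output (2, 'b'), add 'bcb' as idx 4
Step 5: w='c' (idx 3), next='c' -> output (3, 'c'), add 'cc' as idx 5
Step 6: w='b' (idx 1), end of input -> output (1, '')


Encoded: [(0, 'b'), (1, 'c'), (0, 'c'), (2, 'b'), (3, 'c'), (1, '')]


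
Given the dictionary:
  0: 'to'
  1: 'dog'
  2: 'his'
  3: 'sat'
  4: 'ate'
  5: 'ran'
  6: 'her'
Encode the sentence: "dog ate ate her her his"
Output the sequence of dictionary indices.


Look up each word in the dictionary:
  'dog' -> 1
  'ate' -> 4
  'ate' -> 4
  'her' -> 6
  'her' -> 6
  'his' -> 2

Encoded: [1, 4, 4, 6, 6, 2]


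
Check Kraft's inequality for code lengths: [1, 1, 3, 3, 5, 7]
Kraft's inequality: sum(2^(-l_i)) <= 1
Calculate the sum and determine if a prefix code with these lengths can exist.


Sum = 2^(-1) + 2^(-1) + 2^(-3) + 2^(-3) + 2^(-5) + 2^(-7)
    = 0.5 + 0.5 + 0.125 + 0.125 + 0.03125 + 0.0078125
    = 165/128 = 1.2890625
Since 1.2890625 > 1, Kraft's inequality is NOT satisfied.
A prefix code with these lengths CANNOT exist.

Kraft sum = 1.2890625. Not satisfied.


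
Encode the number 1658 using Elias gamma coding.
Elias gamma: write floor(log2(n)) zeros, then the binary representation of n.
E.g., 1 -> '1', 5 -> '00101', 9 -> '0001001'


num_bits = floor(log2(1658)) + 1 = 11
leading_zeros = num_bits - 1 = 10
binary(1658) = 11001111010

Elias gamma(1658) = '0000000000' + '11001111010' = 000000000011001111010 (21 bits)


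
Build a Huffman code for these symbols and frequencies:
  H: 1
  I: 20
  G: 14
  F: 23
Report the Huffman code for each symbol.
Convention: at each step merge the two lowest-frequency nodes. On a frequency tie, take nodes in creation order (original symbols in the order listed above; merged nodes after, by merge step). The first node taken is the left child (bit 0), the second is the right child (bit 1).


Huffman tree construction:
Step 1: Merge H(1) + G(14) = 15
Step 2: Merge (H+G)(15) + I(20) = 35
Step 3: Merge F(23) + ((H+G)+I)(35) = 58
Read each symbol's code off the tree from the root (left child = 0, right child = 1).

Codes:
  H: 100 (length 3)
  I: 11 (length 2)
  G: 101 (length 3)
  F: 0 (length 1)
Average code length: 108/58 = 1.8621 bits/symbol


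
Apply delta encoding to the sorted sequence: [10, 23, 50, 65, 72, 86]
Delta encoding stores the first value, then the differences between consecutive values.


First value: 10
Deltas:
  23 - 10 = 13
  50 - 23 = 27
  65 - 50 = 15
  72 - 65 = 7
  86 - 72 = 14


Delta encoded: [10, 13, 27, 15, 7, 14]


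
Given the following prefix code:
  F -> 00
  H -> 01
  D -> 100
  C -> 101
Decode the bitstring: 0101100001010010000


Decoding step by step:
Bits 01 -> H
Bits 01 -> H
Bits 100 -> D
Bits 00 -> F
Bits 101 -> C
Bits 00 -> F
Bits 100 -> D
Bits 00 -> F


Decoded message: HHDFCFDF


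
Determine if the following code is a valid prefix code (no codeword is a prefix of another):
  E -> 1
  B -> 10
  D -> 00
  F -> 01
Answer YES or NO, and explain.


Checking each pair (does one codeword prefix another?):
  E='1' vs B='10': prefix -- VIOLATION

NO -- this is NOT a valid prefix code. E (1) is a prefix of B (10).


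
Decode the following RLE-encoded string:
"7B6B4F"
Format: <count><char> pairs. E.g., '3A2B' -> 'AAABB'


Expanding each <count><char> pair:
  7B -> 'BBBBBBB'
  6B -> 'BBBBBB'
  4F -> 'FFFF'

Decoded = BBBBBBBBBBBBBFFFF


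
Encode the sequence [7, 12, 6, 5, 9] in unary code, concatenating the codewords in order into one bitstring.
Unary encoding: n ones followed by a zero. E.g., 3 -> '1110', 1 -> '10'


Encode each number as n ones followed by a terminating 0:
  7 -> 11111110 (8 bits)
  12 -> 1111111111110 (13 bits)
  6 -> 1111110 (7 bits)
  5 -> 111110 (6 bits)
  9 -> 1111111110 (10 bits)
Total length = 8 + 13 + 7 + 6 + 10 = 44 bits.

Unary([7, 12, 6, 5, 9]) = 11111110111111111111011111101111101111111110 (44 bits)


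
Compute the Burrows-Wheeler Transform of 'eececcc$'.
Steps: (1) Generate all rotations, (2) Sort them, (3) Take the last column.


Rotations (sorted):
  0: $eececcc -> last char: c
  1: c$eececc -> last char: c
  2: cc$eecec -> last char: c
  3: ccc$eece -> last char: e
  4: ceccc$ee -> last char: e
  5: eccc$eec -> last char: c
  6: ececcc$e -> last char: e
  7: eececcc$ -> last char: $


BWT = ccceece$


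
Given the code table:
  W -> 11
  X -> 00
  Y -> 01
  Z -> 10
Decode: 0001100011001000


Decoding:
00 -> X
01 -> Y
10 -> Z
00 -> X
11 -> W
00 -> X
10 -> Z
00 -> X


Result: XYZXWXZX


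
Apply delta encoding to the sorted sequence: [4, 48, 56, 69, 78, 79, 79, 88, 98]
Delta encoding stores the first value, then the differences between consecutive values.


First value: 4
Deltas:
  48 - 4 = 44
  56 - 48 = 8
  69 - 56 = 13
  78 - 69 = 9
  79 - 78 = 1
  79 - 79 = 0
  88 - 79 = 9
  98 - 88 = 10


Delta encoded: [4, 44, 8, 13, 9, 1, 0, 9, 10]


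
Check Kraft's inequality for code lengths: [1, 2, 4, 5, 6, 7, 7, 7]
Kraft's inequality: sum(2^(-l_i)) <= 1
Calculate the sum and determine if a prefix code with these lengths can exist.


Sum = 2^(-1) + 2^(-2) + 2^(-4) + 2^(-5) + 2^(-6) + 2^(-7) + 2^(-7) + 2^(-7)
    = 0.5 + 0.25 + 0.0625 + 0.03125 + 0.015625 + 0.0078125 + 0.0078125 + 0.0078125
    = 113/128 = 0.8828125
Since 0.8828125 <= 1, Kraft's inequality IS satisfied.
A prefix code with these lengths CAN exist.

Kraft sum = 0.8828125. Satisfied.


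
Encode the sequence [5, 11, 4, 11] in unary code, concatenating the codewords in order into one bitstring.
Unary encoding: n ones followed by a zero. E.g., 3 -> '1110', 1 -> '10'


Encode each number as n ones followed by a terminating 0:
  5 -> 111110 (6 bits)
  11 -> 111111111110 (12 bits)
  4 -> 11110 (5 bits)
  11 -> 111111111110 (12 bits)
Total length = 6 + 12 + 5 + 12 = 35 bits.

Unary([5, 11, 4, 11]) = 11111011111111111011110111111111110 (35 bits)


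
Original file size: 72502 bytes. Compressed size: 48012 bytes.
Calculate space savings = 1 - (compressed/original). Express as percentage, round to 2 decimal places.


ratio = compressed/original = 48012/72502 = 0.662216
savings = 1 - ratio = 1 - 0.662216 = 0.337784
as a percentage: 0.337784 * 100 = 33.78%

Space savings = 1 - 48012/72502 = 33.78%


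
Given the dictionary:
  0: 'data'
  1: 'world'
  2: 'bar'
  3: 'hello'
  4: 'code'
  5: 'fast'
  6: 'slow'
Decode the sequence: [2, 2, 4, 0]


Look up each index in the dictionary:
  2 -> 'bar'
  2 -> 'bar'
  4 -> 'code'
  0 -> 'data'

Decoded: "bar bar code data"


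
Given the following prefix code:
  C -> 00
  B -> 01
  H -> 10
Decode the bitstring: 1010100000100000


Decoding step by step:
Bits 10 -> H
Bits 10 -> H
Bits 10 -> H
Bits 00 -> C
Bits 00 -> C
Bits 10 -> H
Bits 00 -> C
Bits 00 -> C


Decoded message: HHHCCHCC


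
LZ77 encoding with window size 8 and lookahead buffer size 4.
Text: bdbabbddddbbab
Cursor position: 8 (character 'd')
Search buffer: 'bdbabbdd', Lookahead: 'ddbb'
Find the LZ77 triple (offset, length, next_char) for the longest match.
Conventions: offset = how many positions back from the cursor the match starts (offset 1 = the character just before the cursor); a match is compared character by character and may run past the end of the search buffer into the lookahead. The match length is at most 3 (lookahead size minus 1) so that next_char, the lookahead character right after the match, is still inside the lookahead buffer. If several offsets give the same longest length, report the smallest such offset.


Try each offset into the search buffer:
  offset=1 (pos 7, char 'd'): match length 2
  offset=2 (pos 6, char 'd'): match length 2
  offset=3 (pos 5, char 'b'): match length 0
  offset=4 (pos 4, char 'b'): match length 0
  offset=5 (pos 3, char 'a'): match length 0
  offset=6 (pos 2, char 'b'): match length 0
  offset=7 (pos 1, char 'd'): match length 1
  offset=8 (pos 0, char 'b'): match length 0
Longest match has length 2, found at offsets 1, 2; take the smallest, offset 1.
next_char = character at position 8 + 2 = 10 -> 'b'

Best match: offset=1, length=2 (matching 'dd' starting at position 7)
LZ77 triple: (1, 2, 'b')


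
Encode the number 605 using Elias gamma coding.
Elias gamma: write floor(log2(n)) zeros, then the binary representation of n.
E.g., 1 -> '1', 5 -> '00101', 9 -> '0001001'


num_bits = floor(log2(605)) + 1 = 10
leading_zeros = num_bits - 1 = 9
binary(605) = 1001011101

Elias gamma(605) = '000000000' + '1001011101' = 0000000001001011101 (19 bits)


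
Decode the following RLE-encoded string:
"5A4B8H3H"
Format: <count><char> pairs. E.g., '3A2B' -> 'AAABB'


Expanding each <count><char> pair:
  5A -> 'AAAAA'
  4B -> 'BBBB'
  8H -> 'HHHHHHHH'
  3H -> 'HHH'

Decoded = AAAAABBBBHHHHHHHHHHH


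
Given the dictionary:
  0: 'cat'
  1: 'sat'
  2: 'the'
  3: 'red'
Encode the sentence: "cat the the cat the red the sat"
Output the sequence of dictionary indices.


Look up each word in the dictionary:
  'cat' -> 0
  'the' -> 2
  'the' -> 2
  'cat' -> 0
  'the' -> 2
  'red' -> 3
  'the' -> 2
  'sat' -> 1

Encoded: [0, 2, 2, 0, 2, 3, 2, 1]


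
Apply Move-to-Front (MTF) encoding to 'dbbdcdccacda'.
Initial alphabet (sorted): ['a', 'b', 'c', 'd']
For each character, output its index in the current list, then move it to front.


MTF encoding:
'd': index 3 in ['a', 'b', 'c', 'd'] -> ['d', 'a', 'b', 'c']
'b': index 2 in ['d', 'a', 'b', 'c'] -> ['b', 'd', 'a', 'c']
'b': index 0 in ['b', 'd', 'a', 'c'] -> ['b', 'd', 'a', 'c']
'd': index 1 in ['b', 'd', 'a', 'c'] -> ['d', 'b', 'a', 'c']
'c': index 3 in ['d', 'b', 'a', 'c'] -> ['c', 'd', 'b', 'a']
'd': index 1 in ['c', 'd', 'b', 'a'] -> ['d', 'c', 'b', 'a']
'c': index 1 in ['d', 'c', 'b', 'a'] -> ['c', 'd', 'b', 'a']
'c': index 0 in ['c', 'd', 'b', 'a'] -> ['c', 'd', 'b', 'a']
'a': index 3 in ['c', 'd', 'b', 'a'] -> ['a', 'c', 'd', 'b']
'c': index 1 in ['a', 'c', 'd', 'b'] -> ['c', 'a', 'd', 'b']
'd': index 2 in ['c', 'a', 'd', 'b'] -> ['d', 'c', 'a', 'b']
'a': index 2 in ['d', 'c', 'a', 'b'] -> ['a', 'd', 'c', 'b']


Output: [3, 2, 0, 1, 3, 1, 1, 0, 3, 1, 2, 2]


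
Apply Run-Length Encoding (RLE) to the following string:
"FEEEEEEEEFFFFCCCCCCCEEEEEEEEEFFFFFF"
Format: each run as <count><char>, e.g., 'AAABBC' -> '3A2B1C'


Scanning runs left to right:
  i=0: run of 'F' x 1 -> '1F'
  i=1: run of 'E' x 8 -> '8E'
  i=9: run of 'F' x 4 -> '4F'
  i=13: run of 'C' x 7 -> '7C'
  i=20: run of 'E' x 9 -> '9E'
  i=29: run of 'F' x 6 -> '6F'

RLE = 1F8E4F7C9E6F


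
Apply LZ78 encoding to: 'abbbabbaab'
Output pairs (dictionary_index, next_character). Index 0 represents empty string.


LZ78 encoding steps:
Dictionary: {0: ''}
Step 1: w='' (idx 0), next='a' -> output (0, 'a'), add 'a' as idx 1
Step 2: w='' (idx 0), next='b' -> output (0, 'b'), add 'b' as idx 2
Step 3: w='b' (idx 2), next='b' -> output (2, 'b'), add 'bb' as idx 3
Step 4: w='a' (idx 1), next='b' -> output (1, 'b'), add 'ab' as idx 4
Step 5: w='b' (idx 2), next='a' -> output (2, 'a'), add 'ba' as idx 5
Step 6: w='ab' (idx 4), end of input -> output (4, '')


Encoded: [(0, 'a'), (0, 'b'), (2, 'b'), (1, 'b'), (2, 'a'), (4, '')]


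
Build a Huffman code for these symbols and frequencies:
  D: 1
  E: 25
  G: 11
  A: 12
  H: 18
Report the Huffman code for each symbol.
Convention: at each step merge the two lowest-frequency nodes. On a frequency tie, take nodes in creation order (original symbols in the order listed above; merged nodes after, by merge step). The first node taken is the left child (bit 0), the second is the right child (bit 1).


Huffman tree construction:
Step 1: Merge D(1) + G(11) = 12
Step 2: Merge A(12) + (D+G)(12) = 24
Step 3: Merge H(18) + (A+(D+G))(24) = 42
Step 4: Merge E(25) + (H+(A+(D+G)))(42) = 67
Read each symbol's code off the tree from the root (left child = 0, right child = 1).

Codes:
  D: 1110 (length 4)
  E: 0 (length 1)
  G: 1111 (length 4)
  A: 110 (length 3)
  H: 10 (length 2)
Average code length: 145/67 = 2.1642 bits/symbol


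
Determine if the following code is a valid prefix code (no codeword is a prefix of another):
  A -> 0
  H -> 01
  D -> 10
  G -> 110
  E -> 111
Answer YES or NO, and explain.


Checking each pair (does one codeword prefix another?):
  A='0' vs H='01': prefix -- VIOLATION

NO -- this is NOT a valid prefix code. A (0) is a prefix of H (01).


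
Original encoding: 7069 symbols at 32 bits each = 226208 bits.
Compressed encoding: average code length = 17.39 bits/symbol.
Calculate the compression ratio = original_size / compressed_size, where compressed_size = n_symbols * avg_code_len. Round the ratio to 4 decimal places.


original_size = n_symbols * orig_bits = 7069 * 32 = 226208 bits
compressed_size = n_symbols * avg_code_len = 7069 * 17.39 = 122929.91 bits
ratio = original_size / compressed_size = 226208 / 122929.91 = 1.8401

Compression ratio = 1.8401


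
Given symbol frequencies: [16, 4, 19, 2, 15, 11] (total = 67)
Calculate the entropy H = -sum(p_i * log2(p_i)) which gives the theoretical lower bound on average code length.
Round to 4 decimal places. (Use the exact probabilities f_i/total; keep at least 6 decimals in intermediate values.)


Per-symbol terms -p_i * log2(p_i) with p_i = f_i/67:
  p = 16/67 = 0.238806: log2(p) = -2.066089, -p*log2(p) = 0.493394
  p = 4/67 = 0.059701: log2(p) = -4.066089, -p*log2(p) = 0.242752
  p = 19/67 = 0.283582: log2(p) = -1.818162, -p*log2(p) = 0.515598
  p = 2/67 = 0.029851: log2(p) = -5.066089, -p*log2(p) = 0.151227
  p = 15/67 = 0.223881: log2(p) = -2.159199, -p*log2(p) = 0.483403
  p = 11/67 = 0.164179: log2(p) = -2.606658, -p*log2(p) = 0.427959
H = 0.493394 + 0.242752 + 0.515598 + 0.151227 + 0.483403 + 0.427959 = 2.314333

H = 2.3143 bits/symbol


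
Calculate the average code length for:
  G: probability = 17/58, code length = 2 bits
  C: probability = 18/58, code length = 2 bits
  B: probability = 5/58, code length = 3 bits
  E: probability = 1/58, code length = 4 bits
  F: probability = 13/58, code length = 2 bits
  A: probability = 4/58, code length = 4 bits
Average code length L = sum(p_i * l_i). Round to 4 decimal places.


Weighted contributions p_i * l_i:
  G: (17/58) * 2 = 34/58
  C: (18/58) * 2 = 36/58
  B: (5/58) * 3 = 15/58
  E: (1/58) * 4 = 4/58
  F: (13/58) * 2 = 26/58
  A: (4/58) * 4 = 16/58
Sum = (34 + 36 + 15 + 4 + 26 + 16)/58 = 131/58

L = 131/58 = 2.2586 bits/symbol
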